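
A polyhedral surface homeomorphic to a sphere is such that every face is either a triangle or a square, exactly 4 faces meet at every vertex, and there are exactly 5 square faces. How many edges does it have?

Let x be the number of triangles; then F = 5 + x.
Edge–face incidences: 2E = 4·5 + 3·x = 20 + 3x.
Every vertex has degree 4, so 4V = 2E.
Euler: V − E + F = 2 ⇒ (2E)/4 − E + (5 + x) = 2.
Multiply by 8: 2·(2E) − 4·(2E) + 8·(5 + x) = 16, i.e. 40 + 8x − 2·(20 + 3x) = 16.
Collecting terms: 2x = 16, so x = 8.
Then 2E = 20 + 3·8 = 44, so E = 22, V = 2E/4 = 11, F = 5 + 8 = 13.

22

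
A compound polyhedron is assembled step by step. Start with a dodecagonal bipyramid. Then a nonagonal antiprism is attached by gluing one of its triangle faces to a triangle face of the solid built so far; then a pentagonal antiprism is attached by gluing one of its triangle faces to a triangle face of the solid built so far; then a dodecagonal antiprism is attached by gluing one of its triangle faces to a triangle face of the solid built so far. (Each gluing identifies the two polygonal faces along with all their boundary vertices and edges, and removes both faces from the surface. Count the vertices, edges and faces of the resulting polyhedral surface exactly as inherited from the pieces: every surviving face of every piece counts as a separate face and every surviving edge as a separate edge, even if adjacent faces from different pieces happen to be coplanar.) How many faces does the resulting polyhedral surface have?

76

A dodecagonal bipyramid: V=14, E=36, F=24.
Attach a nonagonal antiprism (V=18, E=36, F=20) along a 3-gon: merge 3 vertices and 3 edges, delete both glued faces → V=29, E=69, F=42.
Attach a pentagonal antiprism (V=10, E=20, F=12) along a 3-gon: merge 3 vertices and 3 edges, delete both glued faces → V=36, E=86, F=52.
Attach a dodecagonal antiprism (V=24, E=48, F=26) along a 3-gon: merge 3 vertices and 3 edges, delete both glued faces → V=57, E=131, F=76.
Check: V − E + F = 57 − 131 + 76 = 2.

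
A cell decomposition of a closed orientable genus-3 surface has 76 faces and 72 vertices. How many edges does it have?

For a closed orientable surface of genus 3, χ = 2 − 2·3 = -4.
E = V + F − (-4) = 72 + 76 − (-4) = 152.

152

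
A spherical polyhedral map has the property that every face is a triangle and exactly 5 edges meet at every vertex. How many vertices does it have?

Each face has 3 edges and each edge borders two faces, so 2E = 3F.
Each vertex has degree 5, so 5V = 2E and hence V = 3F/5.
Euler: V − E + F = 2 ⇒ (3F/5) − (3F/2) + F = 2.
Multiply by 10: (6 − 15 + 10)F = 20, i.e. 1F = 20.
So F = 20, E = 3·20/2 = 30, V = 3·20/5 = 12.

12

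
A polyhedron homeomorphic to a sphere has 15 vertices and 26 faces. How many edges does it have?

39

Here V − E + F = 2.
E = V + F − (2) = 15 + 26 − (2) = 39.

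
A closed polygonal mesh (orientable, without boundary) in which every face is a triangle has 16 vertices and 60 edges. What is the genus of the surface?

Every face is a triangle and each edge borders two faces, so 3F = 2·60, giving F = 40.
χ = V − E + F = 16 − 60 + 40 = -4.
For a closed orientable surface χ = 2 − 2g, so g = (2 − (-4))/2 = 3.

3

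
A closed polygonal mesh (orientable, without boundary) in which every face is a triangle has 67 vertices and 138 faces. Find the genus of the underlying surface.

2

Every face is a triangle, so 2E = 3·138 = 414, giving E = 207.
χ = V − E + F = 67 − 207 + 138 = -2.
For a closed orientable surface χ = 2 − 2g, so g = (2 − (-2))/2 = 2.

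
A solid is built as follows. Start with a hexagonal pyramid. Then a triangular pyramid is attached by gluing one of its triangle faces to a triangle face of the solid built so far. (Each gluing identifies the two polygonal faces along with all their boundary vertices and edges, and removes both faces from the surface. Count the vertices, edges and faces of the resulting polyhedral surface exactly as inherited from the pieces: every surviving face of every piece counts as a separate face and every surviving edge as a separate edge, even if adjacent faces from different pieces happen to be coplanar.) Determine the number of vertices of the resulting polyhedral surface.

8

A hexagonal pyramid: V=7, E=12, F=7.
Attach a triangular pyramid (V=4, E=6, F=4) along a 3-gon: merge 3 vertices and 3 edges, delete both glued faces → V=8, E=15, F=9.
Check: V − E + F = 8 − 15 + 9 = 2.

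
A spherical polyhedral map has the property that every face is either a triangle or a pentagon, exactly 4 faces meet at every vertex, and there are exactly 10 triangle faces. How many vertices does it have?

10

Let x be the number of pentagons; then F = 10 + x.
Edge–face incidences: 2E = 3·10 + 5·x = 30 + 5x.
Every vertex has degree 4, so 4V = 2E.
Euler: V − E + F = 2 ⇒ (2E)/4 − E + (10 + x) = 2.
Multiply by 8: 2·(2E) − 4·(2E) + 8·(10 + x) = 16, i.e. 80 + 8x − 2·(30 + 5x) = 16.
Collecting terms: −2x + 20 = 16, so −2x = −4, so x = 2.
Then 2E = 30 + 5·2 = 40, so E = 20, V = 2E/4 = 10, F = 10 + 2 = 12.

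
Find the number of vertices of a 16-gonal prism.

32

A prism on an n-gon has two n-gon bases and n rectangular sides: V = 2·16 = 32, E = 3·16 = 48, F = 16 + 2 = 18.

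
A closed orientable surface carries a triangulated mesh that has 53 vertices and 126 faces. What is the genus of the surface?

6

Every face is a triangle, so 2E = 3·126 = 378, giving E = 189.
χ = V − E + F = 53 − 189 + 126 = -10.
For a closed orientable surface χ = 2 − 2g, so g = (2 − (-10))/2 = 6.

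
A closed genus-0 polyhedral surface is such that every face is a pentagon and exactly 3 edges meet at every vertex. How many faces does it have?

Each face has 5 edges and each edge borders two faces, so 2E = 5F.
Each vertex has degree 3, so 3V = 2E and hence V = 5F/3.
Euler: V − E + F = 2 ⇒ (5F/3) − (5F/2) + F = 2.
Multiply by 6: (10 − 15 + 6)F = 12, i.e. 1F = 12.
So F = 12, E = 5·12/2 = 30, V = 5·12/3 = 20.

12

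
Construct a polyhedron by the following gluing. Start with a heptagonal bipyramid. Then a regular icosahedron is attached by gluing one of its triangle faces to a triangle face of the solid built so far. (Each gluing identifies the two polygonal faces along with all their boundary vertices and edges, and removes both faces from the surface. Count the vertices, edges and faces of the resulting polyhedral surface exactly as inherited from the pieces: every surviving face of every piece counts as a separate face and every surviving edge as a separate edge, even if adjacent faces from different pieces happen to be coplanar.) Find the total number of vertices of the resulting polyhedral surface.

A heptagonal bipyramid: V=9, E=21, F=14.
Attach a regular icosahedron (V=12, E=30, F=20) along a 3-gon: merge 3 vertices and 3 edges, delete both glued faces → V=18, E=48, F=32.
Check: V − E + F = 18 − 48 + 32 = 2.

18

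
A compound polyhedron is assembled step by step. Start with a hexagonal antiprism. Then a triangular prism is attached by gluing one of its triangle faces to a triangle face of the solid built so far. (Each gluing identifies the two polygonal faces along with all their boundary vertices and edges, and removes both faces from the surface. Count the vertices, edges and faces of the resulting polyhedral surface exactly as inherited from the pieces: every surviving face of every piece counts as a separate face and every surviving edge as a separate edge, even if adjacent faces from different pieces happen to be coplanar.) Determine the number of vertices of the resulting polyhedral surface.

15

A hexagonal antiprism: V=12, E=24, F=14.
Attach a triangular prism (V=6, E=9, F=5) along a 3-gon: merge 3 vertices and 3 edges, delete both glued faces → V=15, E=30, F=17.
Check: V − E + F = 15 − 30 + 17 = 2.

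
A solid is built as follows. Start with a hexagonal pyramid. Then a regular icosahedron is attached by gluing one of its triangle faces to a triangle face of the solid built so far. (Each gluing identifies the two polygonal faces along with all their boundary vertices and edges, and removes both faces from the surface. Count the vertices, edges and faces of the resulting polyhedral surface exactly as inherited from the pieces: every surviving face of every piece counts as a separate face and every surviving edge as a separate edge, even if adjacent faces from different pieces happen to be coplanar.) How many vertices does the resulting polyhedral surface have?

A hexagonal pyramid: V=7, E=12, F=7.
Attach a regular icosahedron (V=12, E=30, F=20) along a 3-gon: merge 3 vertices and 3 edges, delete both glued faces → V=16, E=39, F=25.
Check: V − E + F = 16 − 39 + 25 = 2.

16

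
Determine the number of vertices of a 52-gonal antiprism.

An antiprism on an n-gon has two n-gon caps and 2n triangles: V = 2·52 = 104, E = 4·52 = 208, F = 2·52 + 2 = 106.

104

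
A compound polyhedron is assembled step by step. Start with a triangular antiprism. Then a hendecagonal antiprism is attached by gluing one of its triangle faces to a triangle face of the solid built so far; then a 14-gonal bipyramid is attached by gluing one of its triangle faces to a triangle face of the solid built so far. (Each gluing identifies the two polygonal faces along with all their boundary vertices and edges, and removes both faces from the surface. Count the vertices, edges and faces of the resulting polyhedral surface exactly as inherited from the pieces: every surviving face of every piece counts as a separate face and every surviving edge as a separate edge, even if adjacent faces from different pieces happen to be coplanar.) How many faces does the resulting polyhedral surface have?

56

A triangular antiprism: V=6, E=12, F=8.
Attach a hendecagonal antiprism (V=22, E=44, F=24) along a 3-gon: merge 3 vertices and 3 edges, delete both glued faces → V=25, E=53, F=30.
Attach a 14-gonal bipyramid (V=16, E=42, F=28) along a 3-gon: merge 3 vertices and 3 edges, delete both glued faces → V=38, E=92, F=56.
Check: V − E + F = 38 − 92 + 56 = 2.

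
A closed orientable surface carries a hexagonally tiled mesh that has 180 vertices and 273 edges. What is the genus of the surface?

2

Every face is a hexagon and each edge borders two faces, so 6F = 2·273, giving F = 91.
χ = V − E + F = 180 − 273 + 91 = -2.
For a closed orientable surface χ = 2 − 2g, so g = (2 − (-2))/2 = 2.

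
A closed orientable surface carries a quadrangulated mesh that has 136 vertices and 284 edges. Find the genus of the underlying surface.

Every face is a square and each edge borders two faces, so 4F = 2·284, giving F = 142.
χ = V − E + F = 136 − 284 + 142 = -6.
For a closed orientable surface χ = 2 − 2g, so g = (2 − (-6))/2 = 4.

4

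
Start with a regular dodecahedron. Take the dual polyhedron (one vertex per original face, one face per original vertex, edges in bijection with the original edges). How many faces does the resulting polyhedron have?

The base solid has V = 20, E = 30, F = 12.
The dual swaps V and F and preserves E: V′ = F = 12, E′ = E = 30, F′ = V = 20.

20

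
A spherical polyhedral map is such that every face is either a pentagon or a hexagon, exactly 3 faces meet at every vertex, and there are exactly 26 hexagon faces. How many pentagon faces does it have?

12

Let x be the number of pentagons; then F = 26 + x.
Edge–face incidences: 2E = 6·26 + 5·x = 156 + 5x.
Every vertex has degree 3, so 3V = 2E.
Euler: V − E + F = 2 ⇒ (2E)/3 − E + (26 + x) = 2.
Multiply by 6: 2·(2E) − 3·(2E) + 6·(26 + x) = 12, i.e. 156 + 6x − (156 + 5x) = 12.
Collecting terms: x = 12.
Then 2E = 156 + 5·12 = 216, so E = 108, V = 2E/3 = 72, F = 26 + 12 = 38.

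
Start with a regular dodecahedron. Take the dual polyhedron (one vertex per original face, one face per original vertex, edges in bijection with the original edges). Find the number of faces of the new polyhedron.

The base solid has V = 20, E = 30, F = 12.
The dual swaps V and F and preserves E: V′ = F = 12, E′ = E = 30, F′ = V = 20.

20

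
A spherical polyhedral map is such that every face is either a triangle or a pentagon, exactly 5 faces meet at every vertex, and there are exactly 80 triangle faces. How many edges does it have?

150

Let x be the number of pentagons; then F = 80 + x.
Edge–face incidences: 2E = 3·80 + 5·x = 240 + 5x.
Every vertex has degree 5, so 5V = 2E.
Euler: V − E + F = 2 ⇒ (2E)/5 − E + (80 + x) = 2.
Multiply by 10: 2·(2E) − 5·(2E) + 10·(80 + x) = 20, i.e. 800 + 10x − 3·(240 + 5x) = 20.
Collecting terms: −5x + 80 = 20, so −5x = −60, so x = 12.
Then 2E = 240 + 5·12 = 300, so E = 150, V = 2E/5 = 60, F = 80 + 12 = 92.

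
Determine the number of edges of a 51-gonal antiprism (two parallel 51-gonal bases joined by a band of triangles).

204

An antiprism on an n-gon has two n-gon caps and 2n triangles: V = 2·51 = 102, E = 4·51 = 204, F = 2·51 + 2 = 104.
Check: V − E + F = 102 − 204 + 104 = 2.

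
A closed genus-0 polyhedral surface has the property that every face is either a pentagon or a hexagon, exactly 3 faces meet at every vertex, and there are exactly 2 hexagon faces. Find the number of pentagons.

Let x be the number of pentagons; then F = 2 + x.
Edge–face incidences: 2E = 6·2 + 5·x = 12 + 5x.
Every vertex has degree 3, so 3V = 2E.
Euler: V − E + F = 2 ⇒ (2E)/3 − E + (2 + x) = 2.
Multiply by 6: 2·(2E) − 3·(2E) + 6·(2 + x) = 12, i.e. 12 + 6x − (12 + 5x) = 12.
Collecting terms: x = 12.
Then 2E = 12 + 5·12 = 72, so E = 36, V = 2E/3 = 24, F = 2 + 12 = 14.

12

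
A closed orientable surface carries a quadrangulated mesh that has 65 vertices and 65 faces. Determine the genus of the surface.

1

Every face is a square, so 2E = 4·65 = 260, giving E = 130.
χ = V − E + F = 65 − 130 + 65 = 0.
For a closed orientable surface χ = 2 − 2g, so g = (2 − (0))/2 = 1.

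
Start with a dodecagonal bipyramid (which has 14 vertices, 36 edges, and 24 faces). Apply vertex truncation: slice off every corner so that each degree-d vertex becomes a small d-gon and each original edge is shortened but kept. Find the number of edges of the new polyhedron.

Truncation replaces each original edge-end by a new vertex, so V′ = 2E = 72.
Each original edge survives, and each old vertex of degree d contributes d new edges; summing degrees gives Σd = 2E, so E′ = E + 2E = 3E = 108.
Each original face survives and each original vertex becomes one new face: F′ = F + V = 38.

108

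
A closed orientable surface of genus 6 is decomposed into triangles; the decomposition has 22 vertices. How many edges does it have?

96

χ = 2 − 2·6 = -10, and every face is a triangle so 3F = 2E.
V − E + F = -10 with E = 3F/2 gives 22 − (3/2 − 1)·F = -10, so F = 64 and E = 96.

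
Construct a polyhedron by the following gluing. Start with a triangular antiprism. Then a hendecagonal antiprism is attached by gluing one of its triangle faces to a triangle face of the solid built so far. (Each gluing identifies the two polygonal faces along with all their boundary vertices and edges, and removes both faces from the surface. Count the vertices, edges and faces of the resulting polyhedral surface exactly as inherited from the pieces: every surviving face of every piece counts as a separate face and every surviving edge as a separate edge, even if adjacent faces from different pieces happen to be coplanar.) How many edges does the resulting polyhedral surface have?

53

A triangular antiprism: V=6, E=12, F=8.
Attach a hendecagonal antiprism (V=22, E=44, F=24) along a 3-gon: merge 3 vertices and 3 edges, delete both glued faces → V=25, E=53, F=30.
Check: V − E + F = 25 − 53 + 30 = 2.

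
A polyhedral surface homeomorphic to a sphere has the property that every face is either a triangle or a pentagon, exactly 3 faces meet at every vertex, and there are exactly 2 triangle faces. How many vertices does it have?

12

Let x be the number of pentagons; then F = 2 + x.
Edge–face incidences: 2E = 3·2 + 5·x = 6 + 5x.
Every vertex has degree 3, so 3V = 2E.
Euler: V − E + F = 2 ⇒ (2E)/3 − E + (2 + x) = 2.
Multiply by 6: 2·(2E) − 3·(2E) + 6·(2 + x) = 12, i.e. 12 + 6x − (6 + 5x) = 12.
Collecting terms: x + 6 = 12, so x = 6.
Then 2E = 6 + 5·6 = 36, so E = 18, V = 2E/3 = 12, F = 2 + 6 = 8.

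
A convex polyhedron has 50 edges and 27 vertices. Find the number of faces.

Here V − E + F = 2.
F = 2 − V + E = 2 − 27 + 50 = 25.

25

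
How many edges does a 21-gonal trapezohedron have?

The n-trapezohedron (dual of the n-antiprism) has V = 2·21 + 2 = 44, E = 4·21 = 84, F = 2·21 = 42.

84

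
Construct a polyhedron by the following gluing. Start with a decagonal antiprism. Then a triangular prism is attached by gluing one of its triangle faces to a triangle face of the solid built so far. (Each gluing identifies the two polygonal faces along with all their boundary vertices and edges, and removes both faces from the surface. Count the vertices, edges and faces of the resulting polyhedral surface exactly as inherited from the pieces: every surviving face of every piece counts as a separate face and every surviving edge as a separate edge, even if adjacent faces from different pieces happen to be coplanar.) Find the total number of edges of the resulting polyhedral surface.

46

A decagonal antiprism: V=20, E=40, F=22.
Attach a triangular prism (V=6, E=9, F=5) along a 3-gon: merge 3 vertices and 3 edges, delete both glued faces → V=23, E=46, F=25.
Check: V − E + F = 23 − 46 + 25 = 2.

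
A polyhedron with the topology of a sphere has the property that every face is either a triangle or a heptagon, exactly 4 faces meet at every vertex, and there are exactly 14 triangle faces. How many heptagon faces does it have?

2

Let x be the number of heptagons; then F = 14 + x.
Edge–face incidences: 2E = 3·14 + 7·x = 42 + 7x.
Every vertex has degree 4, so 4V = 2E.
Euler: V − E + F = 2 ⇒ (2E)/4 − E + (14 + x) = 2.
Multiply by 8: 2·(2E) − 4·(2E) + 8·(14 + x) = 16, i.e. 112 + 8x − 2·(42 + 7x) = 16.
Collecting terms: −6x + 28 = 16, so −6x = −12, so x = 2.
Then 2E = 42 + 7·2 = 56, so E = 28, V = 2E/4 = 14, F = 14 + 2 = 16.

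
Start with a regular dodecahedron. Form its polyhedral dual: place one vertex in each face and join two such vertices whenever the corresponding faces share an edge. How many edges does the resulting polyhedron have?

30

The base solid has V = 20, E = 30, F = 12.
The dual swaps V and F and preserves E: V′ = F = 12, E′ = E = 30, F′ = V = 20.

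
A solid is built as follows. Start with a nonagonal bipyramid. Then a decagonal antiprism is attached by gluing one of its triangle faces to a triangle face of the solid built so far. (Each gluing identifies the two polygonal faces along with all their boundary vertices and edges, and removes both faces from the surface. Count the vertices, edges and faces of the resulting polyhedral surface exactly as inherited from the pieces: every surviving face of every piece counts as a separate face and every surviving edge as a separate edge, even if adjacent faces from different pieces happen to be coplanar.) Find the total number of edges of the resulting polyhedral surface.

64

A nonagonal bipyramid: V=11, E=27, F=18.
Attach a decagonal antiprism (V=20, E=40, F=22) along a 3-gon: merge 3 vertices and 3 edges, delete both glued faces → V=28, E=64, F=38.
Check: V − E + F = 28 − 64 + 38 = 2.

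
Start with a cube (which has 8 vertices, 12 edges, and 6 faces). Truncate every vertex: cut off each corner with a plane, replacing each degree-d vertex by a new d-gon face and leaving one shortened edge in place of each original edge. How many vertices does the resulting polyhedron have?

Truncation replaces each original edge-end by a new vertex, so V′ = 2E = 24.
Each original edge survives, and each old vertex of degree d contributes d new edges; summing degrees gives Σd = 2E, so E′ = E + 2E = 3E = 36.
Each original face survives and each original vertex becomes one new face: F′ = F + V = 14.

24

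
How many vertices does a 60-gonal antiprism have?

An antiprism on an n-gon has two n-gon caps and 2n triangles: V = 2·60 = 120, E = 4·60 = 240, F = 2·60 + 2 = 122.
Check: V − E + F = 120 − 240 + 122 = 2.

120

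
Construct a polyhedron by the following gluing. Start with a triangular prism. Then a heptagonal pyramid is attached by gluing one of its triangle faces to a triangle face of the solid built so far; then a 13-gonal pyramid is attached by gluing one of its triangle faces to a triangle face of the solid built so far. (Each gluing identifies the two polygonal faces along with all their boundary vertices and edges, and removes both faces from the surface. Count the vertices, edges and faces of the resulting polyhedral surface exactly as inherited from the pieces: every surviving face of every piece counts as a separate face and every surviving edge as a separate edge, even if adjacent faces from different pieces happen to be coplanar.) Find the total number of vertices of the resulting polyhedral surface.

22

A triangular prism: V=6, E=9, F=5.
Attach a heptagonal pyramid (V=8, E=14, F=8) along a 3-gon: merge 3 vertices and 3 edges, delete both glued faces → V=11, E=20, F=11.
Attach a 13-gonal pyramid (V=14, E=26, F=14) along a 3-gon: merge 3 vertices and 3 edges, delete both glued faces → V=22, E=43, F=23.
Check: V − E + F = 22 − 43 + 23 = 2.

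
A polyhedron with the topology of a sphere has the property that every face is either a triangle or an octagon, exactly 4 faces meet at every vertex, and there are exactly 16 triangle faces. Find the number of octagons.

2

Let x be the number of octagons; then F = 16 + x.
Edge–face incidences: 2E = 3·16 + 8·x = 48 + 8x.
Every vertex has degree 4, so 4V = 2E.
Euler: V − E + F = 2 ⇒ (2E)/4 − E + (16 + x) = 2.
Multiply by 8: 2·(2E) − 4·(2E) + 8·(16 + x) = 16, i.e. 128 + 8x − 2·(48 + 8x) = 16.
Collecting terms: −8x + 32 = 16, so −8x = −16, so x = 2.
Then 2E = 48 + 8·2 = 64, so E = 32, V = 2E/4 = 16, F = 16 + 2 = 18.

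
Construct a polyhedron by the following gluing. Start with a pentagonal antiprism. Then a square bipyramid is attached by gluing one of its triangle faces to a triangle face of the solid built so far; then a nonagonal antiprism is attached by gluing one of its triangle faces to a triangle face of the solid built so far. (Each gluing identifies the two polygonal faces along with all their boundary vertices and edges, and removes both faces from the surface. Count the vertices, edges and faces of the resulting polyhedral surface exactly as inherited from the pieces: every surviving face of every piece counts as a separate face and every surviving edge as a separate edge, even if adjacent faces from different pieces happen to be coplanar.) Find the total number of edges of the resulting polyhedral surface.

A pentagonal antiprism: V=10, E=20, F=12.
Attach a square bipyramid (V=6, E=12, F=8) along a 3-gon: merge 3 vertices and 3 edges, delete both glued faces → V=13, E=29, F=18.
Attach a nonagonal antiprism (V=18, E=36, F=20) along a 3-gon: merge 3 vertices and 3 edges, delete both glued faces → V=28, E=62, F=36.
Check: V − E + F = 28 − 62 + 36 = 2.

62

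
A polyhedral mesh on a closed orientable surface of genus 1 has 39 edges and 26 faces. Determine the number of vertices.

13

For a closed orientable surface of genus 1, χ = 2 − 2·1 = 0.
V = 0 + E − F = 0 + 39 − 26 = 13.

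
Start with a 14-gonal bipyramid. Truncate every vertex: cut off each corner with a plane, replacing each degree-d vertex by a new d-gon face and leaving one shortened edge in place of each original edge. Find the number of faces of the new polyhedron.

The base solid has V = 16, E = 42, F = 28.
Truncation replaces each original edge-end by a new vertex, so V′ = 2E = 84.
Each original edge survives, and each old vertex of degree d contributes d new edges; summing degrees gives Σd = 2E, so E′ = E + 2E = 3E = 126.
Each original face survives and each original vertex becomes one new face: F′ = F + V = 44.

44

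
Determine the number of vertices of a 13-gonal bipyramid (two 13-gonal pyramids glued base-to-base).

15

A bipyramid over an n-gon has 2n triangular faces and n + 2 vertices: V = 13 + 2 = 15, E = 3·13 = 39, F = 2·13 = 26.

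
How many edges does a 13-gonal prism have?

A prism on an n-gon has two n-gon bases and n rectangular sides: V = 2·13 = 26, E = 3·13 = 39, F = 13 + 2 = 15.

39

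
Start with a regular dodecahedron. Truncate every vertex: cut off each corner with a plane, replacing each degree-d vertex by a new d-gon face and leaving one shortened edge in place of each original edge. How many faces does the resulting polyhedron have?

32

The base solid has V = 20, E = 30, F = 12.
Truncation replaces each original edge-end by a new vertex, so V′ = 2E = 60.
Each original edge survives, and each old vertex of degree d contributes d new edges; summing degrees gives Σd = 2E, so E′ = E + 2E = 3E = 90.
Each original face survives and each original vertex becomes one new face: F′ = F + V = 32.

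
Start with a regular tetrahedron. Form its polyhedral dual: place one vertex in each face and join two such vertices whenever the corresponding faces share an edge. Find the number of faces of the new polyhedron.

The base solid has V = 4, E = 6, F = 4.
The dual swaps V and F and preserves E: V′ = F = 4, E′ = E = 6, F′ = V = 4.

4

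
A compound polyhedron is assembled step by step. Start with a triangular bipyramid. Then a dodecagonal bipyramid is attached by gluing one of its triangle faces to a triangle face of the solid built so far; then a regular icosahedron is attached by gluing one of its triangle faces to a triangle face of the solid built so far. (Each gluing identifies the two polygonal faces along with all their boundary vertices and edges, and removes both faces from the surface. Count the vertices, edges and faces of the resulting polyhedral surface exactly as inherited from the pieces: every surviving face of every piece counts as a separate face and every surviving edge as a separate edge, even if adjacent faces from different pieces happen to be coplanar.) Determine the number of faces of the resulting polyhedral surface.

46

A triangular bipyramid: V=5, E=9, F=6.
Attach a dodecagonal bipyramid (V=14, E=36, F=24) along a 3-gon: merge 3 vertices and 3 edges, delete both glued faces → V=16, E=42, F=28.
Attach a regular icosahedron (V=12, E=30, F=20) along a 3-gon: merge 3 vertices and 3 edges, delete both glued faces → V=25, E=69, F=46.
Check: V − E + F = 25 − 69 + 46 = 2.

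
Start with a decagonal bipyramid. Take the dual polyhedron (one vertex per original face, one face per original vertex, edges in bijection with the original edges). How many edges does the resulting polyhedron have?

The base solid has V = 12, E = 30, F = 20.
The dual swaps V and F and preserves E: V′ = F = 20, E′ = E = 30, F′ = V = 12.

30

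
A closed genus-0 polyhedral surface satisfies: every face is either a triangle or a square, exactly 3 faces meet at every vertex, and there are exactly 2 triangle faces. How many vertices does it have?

Let x be the number of squares; then F = 2 + x.
Edge–face incidences: 2E = 3·2 + 4·x = 6 + 4x.
Every vertex has degree 3, so 3V = 2E.
Euler: V − E + F = 2 ⇒ (2E)/3 − E + (2 + x) = 2.
Multiply by 6: 2·(2E) − 3·(2E) + 6·(2 + x) = 12, i.e. 12 + 6x − (6 + 4x) = 12.
Collecting terms: 2x + 6 = 12, so 2x = 6, so x = 3.
Then 2E = 6 + 4·3 = 18, so E = 9, V = 2E/3 = 6, F = 2 + 3 = 5.

6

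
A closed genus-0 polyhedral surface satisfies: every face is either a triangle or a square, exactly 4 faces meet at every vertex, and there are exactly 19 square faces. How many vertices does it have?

25

Let x be the number of triangles; then F = 19 + x.
Edge–face incidences: 2E = 4·19 + 3·x = 76 + 3x.
Every vertex has degree 4, so 4V = 2E.
Euler: V − E + F = 2 ⇒ (2E)/4 − E + (19 + x) = 2.
Multiply by 8: 2·(2E) − 4·(2E) + 8·(19 + x) = 16, i.e. 152 + 8x − 2·(76 + 3x) = 16.
Collecting terms: 2x = 16, so x = 8.
Then 2E = 76 + 3·8 = 100, so E = 50, V = 2E/4 = 25, F = 19 + 8 = 27.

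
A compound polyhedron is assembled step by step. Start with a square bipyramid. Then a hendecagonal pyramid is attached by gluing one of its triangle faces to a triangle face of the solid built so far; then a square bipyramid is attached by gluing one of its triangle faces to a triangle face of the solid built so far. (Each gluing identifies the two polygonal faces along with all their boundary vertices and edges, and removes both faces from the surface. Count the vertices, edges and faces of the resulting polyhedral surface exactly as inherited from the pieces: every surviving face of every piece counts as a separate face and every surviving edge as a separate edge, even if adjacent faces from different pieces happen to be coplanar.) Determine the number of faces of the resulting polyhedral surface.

24

A square bipyramid: V=6, E=12, F=8.
Attach a hendecagonal pyramid (V=12, E=22, F=12) along a 3-gon: merge 3 vertices and 3 edges, delete both glued faces → V=15, E=31, F=18.
Attach a square bipyramid (V=6, E=12, F=8) along a 3-gon: merge 3 vertices and 3 edges, delete both glued faces → V=18, E=40, F=24.
Check: V − E + F = 18 − 40 + 24 = 2.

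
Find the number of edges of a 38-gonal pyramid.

A pyramid on an n-gon base has one n-gon and n triangles: V = 38 + 1 = 39, E = 2·38 = 76, F = 38 + 1 = 39.

76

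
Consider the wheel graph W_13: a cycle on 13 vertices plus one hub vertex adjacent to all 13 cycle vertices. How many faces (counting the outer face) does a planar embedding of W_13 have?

W_13 has V = 13 + 1 = 14 vertices and E = 2·13 = 26 edges.
By Euler's formula F = 2 − V + E = 2 − 14 + 26 = 14.

14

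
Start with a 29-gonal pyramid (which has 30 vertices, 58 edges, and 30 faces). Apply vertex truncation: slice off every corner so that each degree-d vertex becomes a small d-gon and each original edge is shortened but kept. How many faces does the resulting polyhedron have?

60

Truncation replaces each original edge-end by a new vertex, so V′ = 2E = 116.
Each original edge survives, and each old vertex of degree d contributes d new edges; summing degrees gives Σd = 2E, so E′ = E + 2E = 3E = 174.
Each original face survives and each original vertex becomes one new face: F′ = F + V = 60.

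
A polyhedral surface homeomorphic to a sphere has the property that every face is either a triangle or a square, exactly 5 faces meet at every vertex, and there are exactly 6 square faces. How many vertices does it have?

Let x be the number of triangles; then F = 6 + x.
Edge–face incidences: 2E = 4·6 + 3·x = 24 + 3x.
Every vertex has degree 5, so 5V = 2E.
Euler: V − E + F = 2 ⇒ (2E)/5 − E + (6 + x) = 2.
Multiply by 10: 2·(2E) − 5·(2E) + 10·(6 + x) = 20, i.e. 60 + 10x − 3·(24 + 3x) = 20.
Collecting terms: x − 12 = 20, so x = 32.
Then 2E = 24 + 3·32 = 120, so E = 60, V = 2E/5 = 24, F = 6 + 32 = 38.

24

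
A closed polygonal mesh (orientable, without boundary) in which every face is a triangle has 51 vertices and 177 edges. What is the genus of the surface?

5

Every face is a triangle and each edge borders two faces, so 3F = 2·177, giving F = 118.
χ = V − E + F = 51 − 177 + 118 = -8.
For a closed orientable surface χ = 2 − 2g, so g = (2 − (-8))/2 = 5.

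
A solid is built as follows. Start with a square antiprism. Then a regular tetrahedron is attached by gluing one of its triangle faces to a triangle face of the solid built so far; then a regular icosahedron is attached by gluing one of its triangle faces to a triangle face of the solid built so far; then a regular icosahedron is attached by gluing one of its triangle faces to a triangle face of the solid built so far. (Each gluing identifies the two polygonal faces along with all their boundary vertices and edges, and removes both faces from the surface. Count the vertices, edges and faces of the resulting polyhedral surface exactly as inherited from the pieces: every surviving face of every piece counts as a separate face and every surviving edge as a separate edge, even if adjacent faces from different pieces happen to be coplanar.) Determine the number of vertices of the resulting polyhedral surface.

27

A square antiprism: V=8, E=16, F=10.
Attach a regular tetrahedron (V=4, E=6, F=4) along a 3-gon: merge 3 vertices and 3 edges, delete both glued faces → V=9, E=19, F=12.
Attach a regular icosahedron (V=12, E=30, F=20) along a 3-gon: merge 3 vertices and 3 edges, delete both glued faces → V=18, E=46, F=30.
Attach a regular icosahedron (V=12, E=30, F=20) along a 3-gon: merge 3 vertices and 3 edges, delete both glued faces → V=27, E=73, F=48.
Check: V − E + F = 27 − 73 + 48 = 2.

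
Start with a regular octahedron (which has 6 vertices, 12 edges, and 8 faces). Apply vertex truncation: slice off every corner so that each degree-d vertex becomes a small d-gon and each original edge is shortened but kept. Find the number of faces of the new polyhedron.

14

Truncation replaces each original edge-end by a new vertex, so V′ = 2E = 24.
Each original edge survives, and each old vertex of degree d contributes d new edges; summing degrees gives Σd = 2E, so E′ = E + 2E = 3E = 36.
Each original face survives and each original vertex becomes one new face: F′ = F + V = 14.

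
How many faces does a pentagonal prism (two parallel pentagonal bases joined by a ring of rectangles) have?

7

A prism on an n-gon has two n-gon bases and n rectangular sides: V = 2·5 = 10, E = 3·5 = 15, F = 5 + 2 = 7.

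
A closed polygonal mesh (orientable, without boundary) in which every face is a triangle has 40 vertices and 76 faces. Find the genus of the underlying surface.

Every face is a triangle, so 2E = 3·76 = 228, giving E = 114.
χ = V − E + F = 40 − 114 + 76 = 2.
For a closed orientable surface χ = 2 − 2g, so g = (2 − (2))/2 = 0.

0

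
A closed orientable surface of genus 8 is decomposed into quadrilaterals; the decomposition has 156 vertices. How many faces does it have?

χ = 2 − 2·8 = -14, and every face is a square so 4F = 2E.
V − E + F = -14 with E = 4F/2 gives 156 − (4/2 − 1)·F = -14, so F = 170 and E = 340.

170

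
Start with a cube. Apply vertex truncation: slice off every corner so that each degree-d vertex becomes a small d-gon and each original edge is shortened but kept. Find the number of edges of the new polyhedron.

36

The base solid has V = 8, E = 12, F = 6.
Truncation replaces each original edge-end by a new vertex, so V′ = 2E = 24.
Each original edge survives, and each old vertex of degree d contributes d new edges; summing degrees gives Σd = 2E, so E′ = E + 2E = 3E = 36.
Each original face survives and each original vertex becomes one new face: F′ = F + V = 14.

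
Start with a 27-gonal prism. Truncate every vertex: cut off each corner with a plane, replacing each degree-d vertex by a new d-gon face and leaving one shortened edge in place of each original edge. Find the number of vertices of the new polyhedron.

The base solid has V = 54, E = 81, F = 29.
Truncation replaces each original edge-end by a new vertex, so V′ = 2E = 162.
Each original edge survives, and each old vertex of degree d contributes d new edges; summing degrees gives Σd = 2E, so E′ = E + 2E = 3E = 243.
Each original face survives and each original vertex becomes one new face: F′ = F + V = 83.

162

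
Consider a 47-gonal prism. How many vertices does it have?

94

A prism on an n-gon has two n-gon bases and n rectangular sides: V = 2·47 = 94, E = 3·47 = 141, F = 47 + 2 = 49.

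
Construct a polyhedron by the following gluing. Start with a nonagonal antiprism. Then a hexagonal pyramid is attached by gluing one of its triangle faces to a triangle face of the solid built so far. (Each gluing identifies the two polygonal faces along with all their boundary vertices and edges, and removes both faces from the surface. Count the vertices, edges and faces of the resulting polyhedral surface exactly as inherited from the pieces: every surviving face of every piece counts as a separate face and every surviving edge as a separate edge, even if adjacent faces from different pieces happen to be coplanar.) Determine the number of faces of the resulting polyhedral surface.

A nonagonal antiprism: V=18, E=36, F=20.
Attach a hexagonal pyramid (V=7, E=12, F=7) along a 3-gon: merge 3 vertices and 3 edges, delete both glued faces → V=22, E=45, F=25.
Check: V − E + F = 22 − 45 + 25 = 2.

25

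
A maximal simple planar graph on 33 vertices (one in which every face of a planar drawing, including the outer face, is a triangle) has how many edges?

93

In a plane triangulation 3F = 2E and V − E + F = 2, so E = 3V − 6 = 3·33 − 6 = 93.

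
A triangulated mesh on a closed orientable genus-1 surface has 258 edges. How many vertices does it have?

86

χ = 2 − 2·1 = 0, and every face is a triangle so 3F = 2E.
F = 2E/3 = 172. Then V = 0 + E − F = 0 + 258 − 172 = 86.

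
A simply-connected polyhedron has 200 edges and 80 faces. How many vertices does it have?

Here V − E + F = 2.
V = 2 + E − F = 2 + 200 − 80 = 122.

122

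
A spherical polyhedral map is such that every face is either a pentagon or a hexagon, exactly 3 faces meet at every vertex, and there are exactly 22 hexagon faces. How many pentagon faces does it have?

Let x be the number of pentagons; then F = 22 + x.
Edge–face incidences: 2E = 6·22 + 5·x = 132 + 5x.
Every vertex has degree 3, so 3V = 2E.
Euler: V − E + F = 2 ⇒ (2E)/3 − E + (22 + x) = 2.
Multiply by 6: 2·(2E) − 3·(2E) + 6·(22 + x) = 12, i.e. 132 + 6x − (132 + 5x) = 12.
Collecting terms: x = 12.
Then 2E = 132 + 5·12 = 192, so E = 96, V = 2E/3 = 64, F = 22 + 12 = 34.

12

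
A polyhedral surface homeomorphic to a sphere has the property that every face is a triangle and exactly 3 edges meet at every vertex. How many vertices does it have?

4

Each face has 3 edges and each edge borders two faces, so 2E = 3F.
Each vertex has degree 3, so 3V = 2E and hence V = 3F/3.
Euler: V − E + F = 2 ⇒ (3F/3) − (3F/2) + F = 2.
Multiply by 6: (6 − 9 + 6)F = 12, i.e. 3F = 12.
So F = 4, E = 3·4/2 = 6, V = 3·4/3 = 4.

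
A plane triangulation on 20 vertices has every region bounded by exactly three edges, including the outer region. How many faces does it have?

36

In a plane triangulation 3F = 2E and V − E + F = 2, so F = 2V − 4 = 2·20 − 4 = 36.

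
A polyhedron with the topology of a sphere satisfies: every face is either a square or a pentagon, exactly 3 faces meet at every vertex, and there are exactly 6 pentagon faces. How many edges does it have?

Let x be the number of squares; then F = 6 + x.
Edge–face incidences: 2E = 5·6 + 4·x = 30 + 4x.
Every vertex has degree 3, so 3V = 2E.
Euler: V − E + F = 2 ⇒ (2E)/3 − E + (6 + x) = 2.
Multiply by 6: 2·(2E) − 3·(2E) + 6·(6 + x) = 12, i.e. 36 + 6x − (30 + 4x) = 12.
Collecting terms: 2x + 6 = 12, so 2x = 6, so x = 3.
Then 2E = 30 + 4·3 = 42, so E = 21, V = 2E/3 = 14, F = 6 + 3 = 9.

21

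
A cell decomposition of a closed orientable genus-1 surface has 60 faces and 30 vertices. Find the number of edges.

90

For a closed orientable surface of genus 1, χ = 2 − 2·1 = 0.
E = V + F − (0) = 30 + 60 − (0) = 90.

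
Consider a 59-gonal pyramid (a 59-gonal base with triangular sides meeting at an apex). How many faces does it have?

60

A pyramid on an n-gon base has one n-gon and n triangles: V = 59 + 1 = 60, E = 2·59 = 118, F = 59 + 1 = 60.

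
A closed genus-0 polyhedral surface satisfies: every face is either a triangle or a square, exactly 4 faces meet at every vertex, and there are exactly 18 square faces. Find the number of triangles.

8

Let x be the number of triangles; then F = 18 + x.
Edge–face incidences: 2E = 4·18 + 3·x = 72 + 3x.
Every vertex has degree 4, so 4V = 2E.
Euler: V − E + F = 2 ⇒ (2E)/4 − E + (18 + x) = 2.
Multiply by 8: 2·(2E) − 4·(2E) + 8·(18 + x) = 16, i.e. 144 + 8x − 2·(72 + 3x) = 16.
Collecting terms: 2x = 16, so x = 8.
Then 2E = 72 + 3·8 = 96, so E = 48, V = 2E/4 = 24, F = 18 + 8 = 26.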